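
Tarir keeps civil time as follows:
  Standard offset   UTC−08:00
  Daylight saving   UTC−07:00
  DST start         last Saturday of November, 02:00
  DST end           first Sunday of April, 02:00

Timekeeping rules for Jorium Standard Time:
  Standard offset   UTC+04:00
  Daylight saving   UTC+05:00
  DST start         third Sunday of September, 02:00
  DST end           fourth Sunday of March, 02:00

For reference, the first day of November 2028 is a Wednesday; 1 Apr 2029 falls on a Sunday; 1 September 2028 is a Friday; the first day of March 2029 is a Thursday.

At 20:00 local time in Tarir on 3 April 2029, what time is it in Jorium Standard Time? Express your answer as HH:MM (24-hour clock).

1 November 2028 is a Wednesday, so Saturdays fall on 4, 11, 18, 25; the last is November 25.
1 April 2029 is a Sunday, so the first Sunday is April 1.
Daylight saving runs 25 November 2028 – 1 April 2029; 3 April 2029 is outside that window, so Tarir is on standard time at UTC−08:00.
20:00 Tarir + 8h = 04:00 UTC (rolling into the next day, 4 April 2029).
1 September 2028 is a Friday, so the first Sunday is September 3 and the third is September 17.
1 March 2029 is a Thursday, so the first Sunday is March 4 and the fourth is March 25.
At the standard offset (UTC+04:00), 04:00 UTC + 4h = 08:00 Jorium Standard Time standard time.
The standard-time date in Jorium Standard Time, 4 April 2029, does not fall between 17 September 2028 and 25 March 2029, so daylight saving is not in effect and Jorium Standard Time is at UTC+04:00.
04:00 UTC + 4h = 08:00 Jorium Standard Time.

08:00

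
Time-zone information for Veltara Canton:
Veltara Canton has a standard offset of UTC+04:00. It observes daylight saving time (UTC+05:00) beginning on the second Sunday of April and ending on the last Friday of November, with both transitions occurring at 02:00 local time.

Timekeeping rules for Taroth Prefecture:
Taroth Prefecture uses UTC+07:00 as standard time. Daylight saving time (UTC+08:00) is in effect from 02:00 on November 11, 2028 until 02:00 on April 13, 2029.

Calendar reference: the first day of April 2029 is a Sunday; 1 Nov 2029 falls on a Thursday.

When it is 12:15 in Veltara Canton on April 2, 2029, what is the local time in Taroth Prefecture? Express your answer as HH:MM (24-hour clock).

16:15

1 April 2029 is a Sunday, so the first Sunday is April 1 and the second is April 8.
1 November 2029 is a Thursday, so Fridays fall on 2, 9, 16, 23, 30; the last is November 30.
April 2, 2029 is outside the daylight-saving period (8 April – 30 November), so Veltara Canton is on standard time, UTC+04:00.
12:15 Veltara Canton − 4h = 08:15 UTC.
At the standard offset (UTC+07:00), 08:15 UTC + 7h = 15:15 Taroth Prefecture standard time.
The standard-time date in Taroth Prefecture, April 2, 2029, lies within the daylight-saving period (11 November 2028 – 13 April 2029), so Taroth Prefecture is on daylight time, UTC+08:00.
08:15 UTC + 8h = 16:15 Taroth Prefecture.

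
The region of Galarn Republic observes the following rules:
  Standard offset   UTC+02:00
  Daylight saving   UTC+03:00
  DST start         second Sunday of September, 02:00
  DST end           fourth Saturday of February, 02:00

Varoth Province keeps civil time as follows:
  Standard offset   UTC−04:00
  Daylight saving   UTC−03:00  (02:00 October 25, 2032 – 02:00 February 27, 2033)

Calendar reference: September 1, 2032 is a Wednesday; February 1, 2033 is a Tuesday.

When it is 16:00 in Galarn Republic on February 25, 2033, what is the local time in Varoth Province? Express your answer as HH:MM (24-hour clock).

10:00

1 September 2032 is a Wednesday, so the first Sunday is September 5 and the second is September 12.
1 February 2033 is a Tuesday, so the first Saturday is February 5 and the fourth is February 26.
Daylight saving runs 12 September 2032 – 26 February 2033; February 25, 2033 is inside that window, so Galarn Republic is at UTC+03:00.
16:00 Galarn Republic − 3h = 13:00 UTC.
At the standard offset (UTC−04:00), 13:00 UTC − 4h = 09:00 Varoth Province standard time.
The standard-time date in Varoth Province, February 25, 2033, falls between 25 October 2032 and 27 February 2033, so daylight saving is in effect and Varoth Province is at UTC−03:00.
13:00 UTC − 3h = 10:00 Varoth Province.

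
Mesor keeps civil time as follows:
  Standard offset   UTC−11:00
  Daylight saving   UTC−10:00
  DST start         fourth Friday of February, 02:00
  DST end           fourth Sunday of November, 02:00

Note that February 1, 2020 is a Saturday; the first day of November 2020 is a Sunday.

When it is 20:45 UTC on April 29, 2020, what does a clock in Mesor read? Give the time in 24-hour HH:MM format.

1 February 2020 is a Saturday, so the first Friday is February 7 and the fourth is February 28.
1 November 2020 is a Sunday, so the first Sunday is November 1 and the fourth is November 22.
At the standard offset (UTC−11:00), 20:45 UTC − 11h = 09:45 Mesor standard time.
The standard-time date in Mesor, April 29, 2020, lies within the daylight-saving period (28 February – 22 November), so Mesor is on daylight time, UTC−10:00.
20:45 UTC − 10h = 10:45 local.

10:45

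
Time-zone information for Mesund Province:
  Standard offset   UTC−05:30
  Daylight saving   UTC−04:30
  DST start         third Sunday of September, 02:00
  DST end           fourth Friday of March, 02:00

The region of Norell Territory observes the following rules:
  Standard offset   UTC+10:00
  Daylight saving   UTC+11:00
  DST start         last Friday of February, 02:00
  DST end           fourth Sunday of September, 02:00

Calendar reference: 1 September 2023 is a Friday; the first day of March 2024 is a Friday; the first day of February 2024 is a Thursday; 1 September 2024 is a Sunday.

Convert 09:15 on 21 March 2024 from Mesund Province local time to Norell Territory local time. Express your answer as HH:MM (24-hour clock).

1 September 2023 is a Friday, so the first Sunday is September 3 and the third is September 17.
1 March 2024 is a Friday, so the first Friday is March 1 and the fourth is March 22.
Daylight saving runs 17 September 2023 – 22 March 2024; 21 March 2024 is inside that window, so Mesund Province is at UTC−04:30.
09:15 Mesund Province + 4h30m = 13:45 UTC.
1 February 2024 is a Thursday, so Fridays fall on 2, 9, 16, 23; the last is February 23.
1 September 2024 is a Sunday, so the first Sunday is September 1 and the fourth is September 22.
At the standard offset (UTC+10:00), 13:45 UTC + 10h = 23:45 Norell Territory standard time.
The standard-time date in Norell Territory, 21 March 2024, falls between 23 February and 22 September, so daylight saving is in effect and Norell Territory is at UTC+11:00.
13:45 UTC + 11h = 00:45 Norell Territory (rolling into the next day, 22 March 2024).

00:45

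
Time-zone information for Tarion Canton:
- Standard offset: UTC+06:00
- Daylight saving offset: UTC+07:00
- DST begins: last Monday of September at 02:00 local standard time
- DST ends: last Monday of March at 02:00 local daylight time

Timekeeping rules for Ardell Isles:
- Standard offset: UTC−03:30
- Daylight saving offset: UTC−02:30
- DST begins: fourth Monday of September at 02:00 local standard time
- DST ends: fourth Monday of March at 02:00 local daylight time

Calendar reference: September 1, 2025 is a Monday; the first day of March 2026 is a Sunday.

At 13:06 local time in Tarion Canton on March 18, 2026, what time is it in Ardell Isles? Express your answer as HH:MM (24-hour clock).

1 September 2025 is a Monday, so Mondays fall on 1, 8, 15, 22, 29; the last is September 29.
1 March 2026 is a Sunday, so Mondays fall on 2, 9, 16, 23, 30; the last is March 30.
Daylight saving runs 29 September 2025 – 30 March 2026; March 18, 2026 is inside that window, so Tarion Canton is at UTC+07:00.
13:06 Tarion Canton − 7h = 06:06 UTC.
1 September 2025 is a Monday, so the first Monday is September 1 and the fourth is September 22.
1 March 2026 is a Sunday, so the first Monday is March 2 and the fourth is March 23.
At the standard offset (UTC−03:30), 06:06 UTC − 3h30m = 02:36 Ardell Isles standard time.
The standard-time date in Ardell Isles, March 18, 2026, falls between 22 September 2025 and 23 March 2026, so daylight saving is in effect and Ardell Isles is at UTC−02:30.
06:06 UTC − 2h30m = 03:36 Ardell Isles.

03:36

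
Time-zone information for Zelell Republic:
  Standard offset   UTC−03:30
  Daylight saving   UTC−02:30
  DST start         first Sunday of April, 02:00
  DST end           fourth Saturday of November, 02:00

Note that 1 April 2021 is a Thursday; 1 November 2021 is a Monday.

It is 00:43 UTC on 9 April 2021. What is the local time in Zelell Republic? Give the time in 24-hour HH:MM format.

22:13

1 April 2021 is a Thursday, so the first Sunday is April 4.
1 November 2021 is a Monday, so the first Saturday is November 6 and the fourth is November 27.
At the standard offset (UTC−03:30), 00:43 UTC − 3h30m = 21:13 Zelell Republic standard time (rolling into the previous day, 8 April 2021).
The standard-time date in Zelell Republic, 8 April 2021, lies within the daylight-saving period (4 April – 27 November), so Zelell Republic is on daylight time, UTC−02:30.
00:43 UTC − 2h30m = 22:13 local (rolling into the previous day, 8 April 2021).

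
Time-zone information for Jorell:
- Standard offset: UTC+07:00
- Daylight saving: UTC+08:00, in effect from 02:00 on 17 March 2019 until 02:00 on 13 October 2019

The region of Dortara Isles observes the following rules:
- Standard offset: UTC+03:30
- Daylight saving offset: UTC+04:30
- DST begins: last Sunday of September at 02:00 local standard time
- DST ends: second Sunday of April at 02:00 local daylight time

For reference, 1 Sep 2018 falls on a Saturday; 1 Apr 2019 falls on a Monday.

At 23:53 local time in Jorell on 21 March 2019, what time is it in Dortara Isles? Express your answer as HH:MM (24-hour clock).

21 March 2019 falls between 17 March and 13 October, so daylight saving is in effect and Jorell is at UTC+08:00.
23:53 Jorell − 8h = 15:53 UTC.
1 September 2018 is a Saturday, so Sundays fall on 2, 9, 16, 23, 30; the last is September 30.
1 April 2019 is a Monday, so the first Sunday is April 7 and the second is April 14.
At the standard offset (UTC+03:30), 15:53 UTC + 3h30m = 19:23 Dortara Isles standard time.
The standard-time date in Dortara Isles, 21 March 2019, lies within the daylight-saving period (30 September 2018 – 14 April 2019), so Dortara Isles is on daylight time, UTC+04:30.
15:53 UTC + 4h30m = 20:23 Dortara Isles.

20:23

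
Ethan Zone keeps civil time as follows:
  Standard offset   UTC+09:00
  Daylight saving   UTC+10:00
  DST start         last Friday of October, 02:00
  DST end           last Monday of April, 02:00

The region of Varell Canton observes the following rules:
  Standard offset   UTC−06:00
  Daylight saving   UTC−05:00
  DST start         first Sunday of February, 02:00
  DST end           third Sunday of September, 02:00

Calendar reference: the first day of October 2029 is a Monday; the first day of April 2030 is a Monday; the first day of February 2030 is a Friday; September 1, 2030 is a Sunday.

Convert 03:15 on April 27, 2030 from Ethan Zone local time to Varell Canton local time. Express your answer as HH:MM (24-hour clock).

1 October 2029 is a Monday, so Fridays fall on 5, 12, 19, 26; the last is October 26.
1 April 2030 is a Monday, so Mondays fall on 1, 8, 15, 22, 29; the last is April 29.
Daylight saving runs 26 October 2029 – 29 April 2030; April 27, 2030 is inside that window, so Ethan Zone is at UTC+10:00.
03:15 Ethan Zone − 10h = 17:15 UTC (rolling into the previous day, 26 April 2030).
1 February 2030 is a Friday, so the first Sunday is February 3.
1 September 2030 is a Sunday, so the first Sunday is September 1 and the third is September 15.
At the standard offset (UTC−06:00), 17:15 UTC − 6h = 11:15 Varell Canton standard time.
Daylight saving runs 3 February – 15 September; the standard-time date in Varell Canton, April 26, 2030, is inside that window, so Varell Canton is at UTC−05:00.
17:15 UTC − 5h = 12:15 Varell Canton.

12:15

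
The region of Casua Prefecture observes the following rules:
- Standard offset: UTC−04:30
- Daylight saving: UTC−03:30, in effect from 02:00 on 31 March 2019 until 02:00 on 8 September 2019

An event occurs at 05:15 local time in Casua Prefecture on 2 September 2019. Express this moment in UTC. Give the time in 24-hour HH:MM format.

08:45

Daylight saving runs 31 March – 8 September; 2 September 2019 is inside that window, so Casua Prefecture is at UTC−03:30.
05:15 local + 3h30m = 08:45 UTC.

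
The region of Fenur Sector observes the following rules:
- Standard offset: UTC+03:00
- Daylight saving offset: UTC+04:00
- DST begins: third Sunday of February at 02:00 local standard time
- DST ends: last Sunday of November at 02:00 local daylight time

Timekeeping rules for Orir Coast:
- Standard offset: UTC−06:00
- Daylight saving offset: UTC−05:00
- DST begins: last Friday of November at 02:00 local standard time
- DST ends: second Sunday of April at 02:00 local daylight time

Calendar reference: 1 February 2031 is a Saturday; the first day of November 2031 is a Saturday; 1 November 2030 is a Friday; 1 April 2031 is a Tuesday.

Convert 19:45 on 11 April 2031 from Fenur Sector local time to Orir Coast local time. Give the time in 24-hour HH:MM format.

10:45

1 February 2031 is a Saturday, so the first Sunday is February 2 and the third is February 16.
1 November 2031 is a Saturday, so Sundays fall on 2, 9, 16, 23, 30; the last is November 30.
Daylight saving runs 16 February – 30 November; 11 April 2031 is inside that window, so Fenur Sector is at UTC+04:00.
19:45 Fenur Sector − 4h = 15:45 UTC.
1 November 2030 is a Friday, so Fridays fall on 1, 8, 15, 22, 29; the last is November 29.
1 April 2031 is a Tuesday, so the first Sunday is April 6 and the second is April 13.
At the standard offset (UTC−06:00), 15:45 UTC − 6h = 09:45 Orir Coast standard time.
The standard-time date in Orir Coast, 11 April 2031, lies within the daylight-saving period (29 November 2030 – 13 April 2031), so Orir Coast is on daylight time, UTC−05:00.
15:45 UTC − 5h = 10:45 Orir Coast.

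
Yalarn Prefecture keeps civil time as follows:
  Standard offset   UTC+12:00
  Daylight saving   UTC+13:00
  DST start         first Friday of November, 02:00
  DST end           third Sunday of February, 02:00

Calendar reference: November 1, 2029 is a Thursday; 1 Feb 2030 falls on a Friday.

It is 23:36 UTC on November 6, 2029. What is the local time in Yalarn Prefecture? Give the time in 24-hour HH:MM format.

1 November 2029 is a Thursday, so the first Friday is November 2.
1 February 2030 is a Friday, so the first Sunday is February 3 and the third is February 17.
At the standard offset (UTC+12:00), 23:36 UTC + 12h = 11:36 Yalarn Prefecture standard time (rolling into the next day, 7 November 2029).
The standard-time date in Yalarn Prefecture, November 7, 2029, falls between 2 November 2029 and 17 February 2030, so daylight saving is in effect and Yalarn Prefecture is at UTC+13:00.
23:36 UTC + 13h = 12:36 local (rolling into the next day, 7 November 2029).

12:36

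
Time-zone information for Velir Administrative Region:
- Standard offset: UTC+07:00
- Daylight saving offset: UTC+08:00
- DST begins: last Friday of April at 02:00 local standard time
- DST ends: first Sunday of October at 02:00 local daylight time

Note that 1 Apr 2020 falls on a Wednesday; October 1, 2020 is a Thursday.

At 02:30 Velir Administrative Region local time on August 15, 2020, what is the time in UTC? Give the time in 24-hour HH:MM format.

1 April 2020 is a Wednesday, so Fridays fall on 3, 10, 17, 24; the last is April 24.
1 October 2020 is a Thursday, so the first Sunday is October 4.
Daylight saving runs 24 April – 4 October; August 15, 2020 is inside that window, so Velir Administrative Region is at UTC+08:00.
02:30 local − 8h = 18:30 UTC (rolling into the previous day, 14 August 2020).

18:30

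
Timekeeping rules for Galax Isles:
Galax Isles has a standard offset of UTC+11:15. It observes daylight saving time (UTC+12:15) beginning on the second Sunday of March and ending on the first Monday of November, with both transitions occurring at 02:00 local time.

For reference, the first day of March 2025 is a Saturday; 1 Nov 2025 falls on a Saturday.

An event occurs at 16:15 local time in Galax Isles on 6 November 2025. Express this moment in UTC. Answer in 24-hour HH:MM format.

05:00

1 March 2025 is a Saturday, so the first Sunday is March 2 and the second is March 9.
1 November 2025 is a Saturday, so the first Monday is November 3.
6 November 2025 is outside the daylight-saving period (9 March – 3 November), so Galax Isles is on standard time, UTC+11:15.
16:15 local − 11h15m = 05:00 UTC.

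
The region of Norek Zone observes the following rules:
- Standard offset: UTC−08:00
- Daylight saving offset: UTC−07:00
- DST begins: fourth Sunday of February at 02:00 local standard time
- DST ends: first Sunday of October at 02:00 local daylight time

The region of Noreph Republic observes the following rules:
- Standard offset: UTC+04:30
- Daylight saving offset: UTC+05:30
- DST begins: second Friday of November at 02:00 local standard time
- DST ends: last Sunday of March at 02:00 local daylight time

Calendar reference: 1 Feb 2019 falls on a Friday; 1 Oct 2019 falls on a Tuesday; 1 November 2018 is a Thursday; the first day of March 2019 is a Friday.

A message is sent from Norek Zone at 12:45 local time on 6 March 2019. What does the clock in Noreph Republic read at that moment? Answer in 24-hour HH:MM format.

1 February 2019 is a Friday, so the first Sunday is February 3 and the fourth is February 24.
1 October 2019 is a Tuesday, so the first Sunday is October 6.
6 March 2019 falls between 24 February and 6 October, so daylight saving is in effect and Norek Zone is at UTC−07:00.
12:45 Norek Zone + 7h = 19:45 UTC.
1 November 2018 is a Thursday, so the first Friday is November 2 and the second is November 9.
1 March 2019 is a Friday, so Sundays fall on 3, 10, 17, 24, 31; the last is March 31.
At the standard offset (UTC+04:30), 19:45 UTC + 4h30m = 00:15 Noreph Republic standard time (rolling into the next day, 7 March 2019).
Daylight saving runs 9 November 2018 – 31 March 2019; the standard-time date in Noreph Republic, 7 March 2019, is inside that window, so Noreph Republic is at UTC+05:30.
19:45 UTC + 5h30m = 01:15 Noreph Republic (rolling into the next day, 7 March 2019).

01:15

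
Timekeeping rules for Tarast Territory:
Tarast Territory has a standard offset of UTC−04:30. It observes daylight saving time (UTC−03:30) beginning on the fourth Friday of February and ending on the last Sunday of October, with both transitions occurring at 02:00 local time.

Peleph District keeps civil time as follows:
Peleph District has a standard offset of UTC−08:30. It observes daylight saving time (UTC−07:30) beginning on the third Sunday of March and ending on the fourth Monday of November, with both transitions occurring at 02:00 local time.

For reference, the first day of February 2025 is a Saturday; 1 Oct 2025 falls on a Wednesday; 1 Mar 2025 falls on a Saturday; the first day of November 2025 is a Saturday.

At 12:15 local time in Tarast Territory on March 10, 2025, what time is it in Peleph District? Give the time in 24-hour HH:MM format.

1 February 2025 is a Saturday, so the first Friday is February 7 and the fourth is February 28.
1 October 2025 is a Wednesday, so Sundays fall on 5, 12, 19, 26; the last is October 26.
March 10, 2025 lies within the daylight-saving period (28 February – 26 October), so Tarast Territory is on daylight time, UTC−03:30.
12:15 Tarast Territory + 3h30m = 15:45 UTC.
1 March 2025 is a Saturday, so the first Sunday is March 2 and the third is March 16.
1 November 2025 is a Saturday, so the first Monday is November 3 and the fourth is November 24.
At the standard offset (UTC−08:30), 15:45 UTC − 8h30m = 07:15 Peleph District standard time.
Daylight saving runs 16 March – 24 November; the standard-time date in Peleph District, March 10, 2025, is outside that window, so Peleph District is on standard time at UTC−08:30.
15:45 UTC − 8h30m = 07:15 Peleph District.

07:15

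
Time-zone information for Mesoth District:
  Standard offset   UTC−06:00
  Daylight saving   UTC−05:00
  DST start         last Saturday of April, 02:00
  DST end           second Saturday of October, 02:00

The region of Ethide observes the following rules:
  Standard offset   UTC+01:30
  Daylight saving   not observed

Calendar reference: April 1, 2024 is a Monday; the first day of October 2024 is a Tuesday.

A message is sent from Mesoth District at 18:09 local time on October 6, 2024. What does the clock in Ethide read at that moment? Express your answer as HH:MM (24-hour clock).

00:39

1 April 2024 is a Monday, so Saturdays fall on 6, 13, 20, 27; the last is April 27.
1 October 2024 is a Tuesday, so the first Saturday is October 5 and the second is October 12.
October 6, 2024 lies within the daylight-saving period (27 April – 12 October), so Mesoth District is on daylight time, UTC−05:00.
18:09 Mesoth District + 5h = 23:09 UTC.
Ethide stays on UTC+01:30 all year.
23:09 UTC + 1h30m = 00:39 Ethide (rolling into the next day, 7 October 2024).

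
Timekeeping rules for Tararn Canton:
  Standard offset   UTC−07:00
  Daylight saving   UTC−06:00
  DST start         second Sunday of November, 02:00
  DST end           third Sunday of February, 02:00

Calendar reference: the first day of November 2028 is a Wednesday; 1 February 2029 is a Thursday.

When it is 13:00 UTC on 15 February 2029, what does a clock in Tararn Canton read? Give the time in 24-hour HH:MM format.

07:00

1 November 2028 is a Wednesday, so the first Sunday is November 5 and the second is November 12.
1 February 2029 is a Thursday, so the first Sunday is February 4 and the third is February 18.
At the standard offset (UTC−07:00), 13:00 UTC − 7h = 06:00 Tararn Canton standard time.
The standard-time date in Tararn Canton, 15 February 2029, falls between 12 November 2028 and 18 February 2029, so daylight saving is in effect and Tararn Canton is at UTC−06:00.
13:00 UTC − 6h = 07:00 local.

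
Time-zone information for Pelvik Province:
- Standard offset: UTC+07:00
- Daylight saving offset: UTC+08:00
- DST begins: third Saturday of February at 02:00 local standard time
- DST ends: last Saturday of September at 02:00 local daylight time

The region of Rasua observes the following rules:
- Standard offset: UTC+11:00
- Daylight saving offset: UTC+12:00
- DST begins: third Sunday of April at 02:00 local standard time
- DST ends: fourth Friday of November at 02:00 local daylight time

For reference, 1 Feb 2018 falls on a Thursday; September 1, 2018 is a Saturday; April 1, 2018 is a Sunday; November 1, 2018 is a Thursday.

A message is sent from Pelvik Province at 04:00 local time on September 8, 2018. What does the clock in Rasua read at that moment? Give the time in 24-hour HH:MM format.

08:00

1 February 2018 is a Thursday, so the first Saturday is February 3 and the third is February 17.
1 September 2018 is a Saturday, so Saturdays fall on 1, 8, 15, 22, 29; the last is September 29.
September 8, 2018 lies within the daylight-saving period (17 February – 29 September), so Pelvik Province is on daylight time, UTC+08:00.
04:00 Pelvik Province − 8h = 20:00 UTC (rolling into the previous day, 7 September 2018).
1 April 2018 is a Sunday, so the first Sunday is April 1 and the third is April 15.
1 November 2018 is a Thursday, so the first Friday is November 2 and the fourth is November 23.
At the standard offset (UTC+11:00), 20:00 UTC + 11h = 07:00 Rasua standard time (rolling into the next day, 8 September 2018).
The standard-time date in Rasua, September 8, 2018, lies within the daylight-saving period (15 April – 23 November), so Rasua is on daylight time, UTC+12:00.
20:00 UTC + 12h = 08:00 Rasua (rolling into the next day, 8 September 2018).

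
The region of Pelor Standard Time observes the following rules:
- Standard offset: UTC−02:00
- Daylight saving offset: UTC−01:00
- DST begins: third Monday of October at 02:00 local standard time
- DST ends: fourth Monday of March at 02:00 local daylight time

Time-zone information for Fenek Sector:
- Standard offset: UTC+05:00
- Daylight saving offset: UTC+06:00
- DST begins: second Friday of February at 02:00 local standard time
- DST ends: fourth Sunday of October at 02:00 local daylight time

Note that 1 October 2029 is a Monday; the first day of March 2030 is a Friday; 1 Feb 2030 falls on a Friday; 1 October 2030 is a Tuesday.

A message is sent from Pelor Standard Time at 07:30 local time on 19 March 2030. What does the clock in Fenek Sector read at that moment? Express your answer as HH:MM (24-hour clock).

1 October 2029 is a Monday, so the first Monday is October 1 and the third is October 15.
1 March 2030 is a Friday, so the first Monday is March 4 and the fourth is March 25.
19 March 2030 lies within the daylight-saving period (15 October 2029 – 25 March 2030), so Pelor Standard Time is on daylight time, UTC−01:00.
07:30 Pelor Standard Time + 1h = 08:30 UTC.
1 February 2030 is a Friday, so the first Friday is February 1 and the second is February 8.
1 October 2030 is a Tuesday, so the first Sunday is October 6 and the fourth is October 27.
At the standard offset (UTC+05:00), 08:30 UTC + 5h = 13:30 Fenek Sector standard time.
Daylight saving runs 8 February – 27 October; the standard-time date in Fenek Sector, 19 March 2030, is inside that window, so Fenek Sector is at UTC+06:00.
08:30 UTC + 6h = 14:30 Fenek Sector.

14:30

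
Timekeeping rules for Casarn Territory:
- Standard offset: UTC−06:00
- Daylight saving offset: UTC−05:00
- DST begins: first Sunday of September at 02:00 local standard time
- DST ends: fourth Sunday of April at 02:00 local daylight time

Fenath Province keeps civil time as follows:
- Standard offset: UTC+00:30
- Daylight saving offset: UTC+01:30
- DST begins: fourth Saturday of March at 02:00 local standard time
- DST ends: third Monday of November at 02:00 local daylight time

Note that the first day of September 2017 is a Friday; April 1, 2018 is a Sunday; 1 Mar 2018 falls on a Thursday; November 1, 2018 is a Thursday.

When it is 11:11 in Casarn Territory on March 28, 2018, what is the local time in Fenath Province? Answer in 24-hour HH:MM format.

17:41

1 September 2017 is a Friday, so the first Sunday is September 3.
1 April 2018 is a Sunday, so the first Sunday is April 1 and the fourth is April 22.
Daylight saving runs 3 September 2017 – 22 April 2018; March 28, 2018 is inside that window, so Casarn Territory is at UTC−05:00.
11:11 Casarn Territory + 5h = 16:11 UTC.
1 March 2018 is a Thursday, so the first Saturday is March 3 and the fourth is March 24.
1 November 2018 is a Thursday, so the first Monday is November 5 and the third is November 19.
At the standard offset (UTC+00:30), 16:11 UTC + 0h30m = 16:41 Fenath Province standard time.
The standard-time date in Fenath Province, March 28, 2018, lies within the daylight-saving period (24 March – 19 November), so Fenath Province is on daylight time, UTC+01:30.
16:11 UTC + 1h30m = 17:41 Fenath Province.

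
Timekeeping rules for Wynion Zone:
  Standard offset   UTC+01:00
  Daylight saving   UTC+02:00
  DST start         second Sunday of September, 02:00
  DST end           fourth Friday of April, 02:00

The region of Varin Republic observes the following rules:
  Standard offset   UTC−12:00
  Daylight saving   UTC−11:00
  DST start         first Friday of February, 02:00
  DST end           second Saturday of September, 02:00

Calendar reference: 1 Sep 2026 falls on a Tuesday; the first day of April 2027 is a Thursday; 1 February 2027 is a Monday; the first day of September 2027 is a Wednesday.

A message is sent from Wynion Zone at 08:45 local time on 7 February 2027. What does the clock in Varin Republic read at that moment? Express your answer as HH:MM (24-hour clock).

1 September 2026 is a Tuesday, so the first Sunday is September 6 and the second is September 13.
1 April 2027 is a Thursday, so the first Friday is April 2 and the fourth is April 23.
7 February 2027 lies within the daylight-saving period (13 September 2026 – 23 April 2027), so Wynion Zone is on daylight time, UTC+02:00.
08:45 Wynion Zone − 2h = 06:45 UTC.
1 February 2027 is a Monday, so the first Friday is February 5.
1 September 2027 is a Wednesday, so the first Saturday is September 4 and the second is September 11.
At the standard offset (UTC−12:00), 06:45 UTC − 12h = 18:45 Varin Republic standard time (rolling into the previous day, 6 February 2027).
The standard-time date in Varin Republic, 6 February 2027, lies within the daylight-saving period (5 February – 11 September), so Varin Republic is on daylight time, UTC−11:00.
06:45 UTC − 11h = 19:45 Varin Republic (rolling into the previous day, 6 February 2027).

19:45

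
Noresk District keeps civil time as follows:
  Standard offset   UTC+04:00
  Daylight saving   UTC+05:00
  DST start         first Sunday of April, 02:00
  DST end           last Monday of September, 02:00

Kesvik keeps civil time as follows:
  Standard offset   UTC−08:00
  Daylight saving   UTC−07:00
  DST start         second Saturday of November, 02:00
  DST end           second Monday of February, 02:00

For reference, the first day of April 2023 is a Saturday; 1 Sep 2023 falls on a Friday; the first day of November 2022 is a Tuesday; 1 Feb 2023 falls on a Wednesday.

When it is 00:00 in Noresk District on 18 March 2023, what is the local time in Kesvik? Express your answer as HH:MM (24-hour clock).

1 April 2023 is a Saturday, so the first Sunday is April 2.
1 September 2023 is a Friday, so Mondays fall on 4, 11, 18, 25; the last is September 25.
18 March 2023 does not fall between 2 April and 25 September, so daylight saving is not in effect and Noresk District is at UTC+04:00.
00:00 Noresk District − 4h = 20:00 UTC (rolling into the previous day, 17 March 2023).
1 November 2022 is a Tuesday, so the first Saturday is November 5 and the second is November 12.
1 February 2023 is a Wednesday, so the first Monday is February 6 and the second is February 13.
At the standard offset (UTC−08:00), 20:00 UTC − 8h = 12:00 Kesvik standard time.
The standard-time date in Kesvik, 17 March 2023, is outside the daylight-saving period (12 November 2022 – 13 February 2023), so Kesvik is on standard time, UTC−08:00.
20:00 UTC − 8h = 12:00 Kesvik.

12:00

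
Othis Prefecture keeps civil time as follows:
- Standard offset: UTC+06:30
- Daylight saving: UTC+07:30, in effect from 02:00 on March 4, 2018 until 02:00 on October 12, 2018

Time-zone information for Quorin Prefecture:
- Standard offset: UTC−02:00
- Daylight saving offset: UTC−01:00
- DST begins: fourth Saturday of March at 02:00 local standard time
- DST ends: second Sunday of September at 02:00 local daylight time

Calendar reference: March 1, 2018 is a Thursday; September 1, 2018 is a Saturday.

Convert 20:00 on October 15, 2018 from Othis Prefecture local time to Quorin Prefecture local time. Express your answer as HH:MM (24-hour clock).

11:30

October 15, 2018 is outside the daylight-saving period (4 March – 12 October), so Othis Prefecture is on standard time, UTC+06:30.
20:00 Othis Prefecture − 6h30m = 13:30 UTC.
1 March 2018 is a Thursday, so the first Saturday is March 3 and the fourth is March 24.
1 September 2018 is a Saturday, so the first Sunday is September 2 and the second is September 9.
At the standard offset (UTC−02:00), 13:30 UTC − 2h = 11:30 Quorin Prefecture standard time.
The standard-time date in Quorin Prefecture, October 15, 2018, does not fall between 24 March and 9 September, so daylight saving is not in effect and Quorin Prefecture is at UTC−02:00.
13:30 UTC − 2h = 11:30 Quorin Prefecture.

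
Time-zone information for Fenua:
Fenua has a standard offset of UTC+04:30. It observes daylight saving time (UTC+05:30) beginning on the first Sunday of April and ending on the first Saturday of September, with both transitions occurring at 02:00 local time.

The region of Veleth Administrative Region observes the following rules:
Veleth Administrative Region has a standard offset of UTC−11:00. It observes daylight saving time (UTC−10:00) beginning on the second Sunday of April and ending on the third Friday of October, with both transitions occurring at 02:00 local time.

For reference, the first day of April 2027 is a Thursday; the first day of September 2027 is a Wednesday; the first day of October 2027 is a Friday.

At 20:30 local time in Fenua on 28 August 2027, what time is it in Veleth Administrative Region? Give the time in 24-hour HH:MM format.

05:00

1 April 2027 is a Thursday, so the first Sunday is April 4.
1 September 2027 is a Wednesday, so the first Saturday is September 4.
Daylight saving runs 4 April – 4 September; 28 August 2027 is inside that window, so Fenua is at UTC+05:30.
20:30 Fenua − 5h30m = 15:00 UTC.
1 April 2027 is a Thursday, so the first Sunday is April 4 and the second is April 11.
1 October 2027 is a Friday, so the first Friday is October 1 and the third is October 15.
At the standard offset (UTC−11:00), 15:00 UTC − 11h = 04:00 Veleth Administrative Region standard time.
The standard-time date in Veleth Administrative Region, 28 August 2027, lies within the daylight-saving period (11 April – 15 October), so Veleth Administrative Region is on daylight time, UTC−10:00.
15:00 UTC − 10h = 05:00 Veleth Administrative Region.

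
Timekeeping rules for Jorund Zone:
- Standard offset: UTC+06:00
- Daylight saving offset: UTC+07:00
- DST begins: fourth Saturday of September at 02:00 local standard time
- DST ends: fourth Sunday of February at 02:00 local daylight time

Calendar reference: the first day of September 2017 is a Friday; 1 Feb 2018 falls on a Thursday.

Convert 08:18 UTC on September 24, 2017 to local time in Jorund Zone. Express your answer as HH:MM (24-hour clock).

15:18

1 September 2017 is a Friday, so the first Saturday is September 2 and the fourth is September 23.
1 February 2018 is a Thursday, so the first Sunday is February 4 and the fourth is February 25.
At the standard offset (UTC+06:00), 08:18 UTC + 6h = 14:18 Jorund Zone standard time.
Daylight saving runs 23 September 2017 – 25 February 2018; the standard-time date in Jorund Zone, September 24, 2017, is inside that window, so Jorund Zone is at UTC+07:00.
08:18 UTC + 7h = 15:18 local.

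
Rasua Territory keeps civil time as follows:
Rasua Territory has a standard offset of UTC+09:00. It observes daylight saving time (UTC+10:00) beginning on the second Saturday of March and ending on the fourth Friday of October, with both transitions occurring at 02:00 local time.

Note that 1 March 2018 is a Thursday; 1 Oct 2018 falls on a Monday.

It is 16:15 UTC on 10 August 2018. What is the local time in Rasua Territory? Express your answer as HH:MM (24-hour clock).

02:15

1 March 2018 is a Thursday, so the first Saturday is March 3 and the second is March 10.
1 October 2018 is a Monday, so the first Friday is October 5 and the fourth is October 26.
At the standard offset (UTC+09:00), 16:15 UTC + 9h = 01:15 Rasua Territory standard time (rolling into the next day, 11 August 2018).
The standard-time date in Rasua Territory, 11 August 2018, lies within the daylight-saving period (10 March – 26 October), so Rasua Territory is on daylight time, UTC+10:00.
16:15 UTC + 10h = 02:15 local (rolling into the next day, 11 August 2018).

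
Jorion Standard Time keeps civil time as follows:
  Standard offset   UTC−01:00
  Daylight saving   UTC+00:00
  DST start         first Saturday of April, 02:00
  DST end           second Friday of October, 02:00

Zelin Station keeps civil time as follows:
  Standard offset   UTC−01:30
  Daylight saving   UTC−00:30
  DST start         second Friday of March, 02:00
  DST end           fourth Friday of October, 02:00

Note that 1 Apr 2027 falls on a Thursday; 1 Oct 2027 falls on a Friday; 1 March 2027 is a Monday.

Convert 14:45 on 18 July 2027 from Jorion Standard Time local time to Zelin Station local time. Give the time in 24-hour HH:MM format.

1 April 2027 is a Thursday, so the first Saturday is April 3.
1 October 2027 is a Friday, so the first Friday is October 1 and the second is October 8.
18 July 2027 falls between 3 April and 8 October, so daylight saving is in effect and Jorion Standard Time is at UTC+00:00.
14:45 Jorion Standard Time − 0h = 14:45 UTC.
1 March 2027 is a Monday, so the first Friday is March 5 and the second is March 12.
1 October 2027 is a Friday, so the first Friday is October 1 and the fourth is October 22.
At the standard offset (UTC−01:30), 14:45 UTC − 1h30m = 13:15 Zelin Station standard time.
Daylight saving runs 12 March – 22 October; the standard-time date in Zelin Station, 18 July 2027, is inside that window, so Zelin Station is at UTC−00:30.
14:45 UTC − 0h30m = 14:15 Zelin Station.

14:15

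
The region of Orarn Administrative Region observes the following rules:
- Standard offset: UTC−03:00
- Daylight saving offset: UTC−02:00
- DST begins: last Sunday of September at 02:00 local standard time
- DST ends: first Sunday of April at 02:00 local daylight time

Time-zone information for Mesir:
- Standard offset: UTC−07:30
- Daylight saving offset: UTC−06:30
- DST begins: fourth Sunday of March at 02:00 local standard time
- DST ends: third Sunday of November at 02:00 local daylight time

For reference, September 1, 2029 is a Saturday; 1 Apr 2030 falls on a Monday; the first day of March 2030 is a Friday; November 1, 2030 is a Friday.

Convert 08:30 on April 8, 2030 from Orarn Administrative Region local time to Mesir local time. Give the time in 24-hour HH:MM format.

05:00

1 September 2029 is a Saturday, so Sundays fall on 2, 9, 16, 23, 30; the last is September 30.
1 April 2030 is a Monday, so the first Sunday is April 7.
Daylight saving runs 30 September 2029 – 7 April 2030; April 8, 2030 is outside that window, so Orarn Administrative Region is on standard time at UTC−03:00.
08:30 Orarn Administrative Region + 3h = 11:30 UTC.
1 March 2030 is a Friday, so the first Sunday is March 3 and the fourth is March 24.
1 November 2030 is a Friday, so the first Sunday is November 3 and the third is November 17.
At the standard offset (UTC−07:30), 11:30 UTC − 7h30m = 04:00 Mesir standard time.
Daylight saving runs 24 March – 17 November; the standard-time date in Mesir, April 8, 2030, is inside that window, so Mesir is at UTC−06:30.
11:30 UTC − 6h30m = 05:00 Mesir.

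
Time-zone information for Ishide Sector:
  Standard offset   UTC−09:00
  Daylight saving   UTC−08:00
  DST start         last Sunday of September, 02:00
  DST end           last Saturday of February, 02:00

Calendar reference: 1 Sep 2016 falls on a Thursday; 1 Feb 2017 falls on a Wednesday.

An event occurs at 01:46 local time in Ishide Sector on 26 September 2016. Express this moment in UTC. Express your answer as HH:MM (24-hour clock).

1 September 2016 is a Thursday, so Sundays fall on 4, 11, 18, 25; the last is September 25.
1 February 2017 is a Wednesday, so Saturdays fall on 4, 11, 18, 25; the last is February 25.
Daylight saving runs 25 September 2016 – 25 February 2017; 26 September 2016 is inside that window, so Ishide Sector is at UTC−08:00.
01:46 local + 8h = 09:46 UTC.

09:46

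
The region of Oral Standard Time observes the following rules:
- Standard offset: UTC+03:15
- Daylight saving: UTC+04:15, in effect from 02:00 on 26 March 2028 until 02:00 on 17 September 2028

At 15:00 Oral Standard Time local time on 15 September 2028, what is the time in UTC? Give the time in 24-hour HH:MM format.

15 September 2028 falls between 26 March and 17 September, so daylight saving is in effect and Oral Standard Time is at UTC+04:15.
15:00 local − 4h15m = 10:45 UTC.

10:45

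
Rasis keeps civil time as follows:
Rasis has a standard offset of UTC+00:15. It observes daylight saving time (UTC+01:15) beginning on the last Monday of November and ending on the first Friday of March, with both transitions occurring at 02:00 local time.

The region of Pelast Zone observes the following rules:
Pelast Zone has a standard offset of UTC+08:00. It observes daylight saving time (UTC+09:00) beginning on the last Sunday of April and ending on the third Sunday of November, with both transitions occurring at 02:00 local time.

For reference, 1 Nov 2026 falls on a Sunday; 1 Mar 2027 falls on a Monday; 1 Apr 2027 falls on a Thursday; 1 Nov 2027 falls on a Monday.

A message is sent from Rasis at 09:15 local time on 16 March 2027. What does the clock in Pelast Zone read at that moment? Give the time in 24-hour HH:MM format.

1 November 2026 is a Sunday, so Mondays fall on 2, 9, 16, 23, 30; the last is November 30.
1 March 2027 is a Monday, so the first Friday is March 5.
16 March 2027 is outside the daylight-saving period (30 November 2026 – 5 March 2027), so Rasis is on standard time, UTC+00:15.
09:15 Rasis − 0h15m = 09:00 UTC.
1 April 2027 is a Thursday, so Sundays fall on 4, 11, 18, 25; the last is April 25.
1 November 2027 is a Monday, so the first Sunday is November 7 and the third is November 21.
At the standard offset (UTC+08:00), 09:00 UTC + 8h = 17:00 Pelast Zone standard time.
The standard-time date in Pelast Zone, 16 March 2027, is outside the daylight-saving period (25 April – 21 November), so Pelast Zone is on standard time, UTC+08:00.
09:00 UTC + 8h = 17:00 Pelast Zone.

17:00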